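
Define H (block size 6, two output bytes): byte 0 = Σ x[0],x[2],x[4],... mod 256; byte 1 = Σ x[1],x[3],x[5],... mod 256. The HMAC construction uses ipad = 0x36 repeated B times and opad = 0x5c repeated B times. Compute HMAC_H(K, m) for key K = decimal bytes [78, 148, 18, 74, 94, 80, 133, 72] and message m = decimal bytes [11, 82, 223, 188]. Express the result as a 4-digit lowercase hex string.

a29c

Key decimal bytes [78, 148, 18, 74, 94, 80, 133, 72] = 4e 94 12 4a 5e 50 85 48 is 8 bytes > B = 6, so hash it first: H(key) = 43 76, then zero-pad to 6 bytes: K' = 43 76 00 00 00 00.
K' ⊕ ipad = 75 40 36 36 36 36.  K' ⊕ opad = 1f 2a 5c 5c 5c 5c.
Inner input = (K'⊕ipad) ∥ m = 75 40 36 36 36 36 ∥ 0b 52 df bc.
Inner hash: even-index sum = 459 mod 256 = 203; odd-index sum = 442 mod 256 = 186 → cb ba.
Outer input = (K'⊕opad) ∥ inner = 1f 2a 5c 5c 5c 5c ∥ cb ba.
Outer hash (tag): even-index sum = 418 mod 256 = 162; odd-index sum = 412 mod 256 = 156 → a2 9c.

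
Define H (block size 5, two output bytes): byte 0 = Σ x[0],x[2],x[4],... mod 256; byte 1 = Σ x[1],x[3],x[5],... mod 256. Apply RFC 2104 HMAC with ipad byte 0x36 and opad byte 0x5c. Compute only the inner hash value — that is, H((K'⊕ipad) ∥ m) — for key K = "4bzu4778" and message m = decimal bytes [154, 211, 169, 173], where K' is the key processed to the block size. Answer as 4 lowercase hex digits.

1be9

Key "4bzu4778" = 34 62 7a 75 34 37 37 38 is 8 bytes > B = 5, so hash it first: H(key) = 19 46, then zero-pad to 5 bytes: K' = 19 46 00 00 00.
K' ⊕ ipad = 2f 70 36 36 36.
Inner input = 2f 70 36 36 36 ∥ 9a d3 a9 ad.
Inner hash: even-index sum = 539 mod 256 = 27; odd-index sum = 489 mod 256 = 233 → 1b e9.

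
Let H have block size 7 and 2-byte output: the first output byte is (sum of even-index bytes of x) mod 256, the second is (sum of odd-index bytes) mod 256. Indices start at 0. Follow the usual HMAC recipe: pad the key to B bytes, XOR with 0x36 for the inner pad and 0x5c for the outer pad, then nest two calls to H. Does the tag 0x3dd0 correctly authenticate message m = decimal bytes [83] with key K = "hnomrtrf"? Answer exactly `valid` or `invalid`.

Key "hnomrtrf" = 68 6e 6f 6d 72 74 72 66 is 8 bytes > B = 7, so hash it first: H(key) = bb b5, then zero-pad to 7 bytes: K' = bb b5 00 00 00 00 00.
K' ⊕ ipad = 8d 83 36 36 36 36 36; K' ⊕ opad = e7 e9 5c 5c 5c 5c 5c.
Inner hash: even-index sum = 303 mod 256 = 47; odd-index sum = 322 mod 256 = 66 → 2f 42.
Outer hash (recomputed tag): even-index sum = 573 mod 256 = 61; odd-index sum = 464 mod 256 = 208 → 3d d0.
Recomputed tag = 3dd0; claimed = 3dd0 → match.

valid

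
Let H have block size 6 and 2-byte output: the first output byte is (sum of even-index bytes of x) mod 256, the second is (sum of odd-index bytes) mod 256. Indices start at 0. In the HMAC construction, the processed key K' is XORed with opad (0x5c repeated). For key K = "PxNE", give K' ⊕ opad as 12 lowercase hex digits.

0c2412195c5c

Key "PxNE" = 50 78 4e 45 is 4 bytes ≤ B = 6; zero-pad to 6 bytes: K' = 50 78 4e 45 00 00.
XOR each byte with 0x5c: 50⊕5c=0c, 78⊕5c=24, 4e⊕5c=12, 45⊕5c=19, 00⊕5c=5c, 00⊕5c=5c.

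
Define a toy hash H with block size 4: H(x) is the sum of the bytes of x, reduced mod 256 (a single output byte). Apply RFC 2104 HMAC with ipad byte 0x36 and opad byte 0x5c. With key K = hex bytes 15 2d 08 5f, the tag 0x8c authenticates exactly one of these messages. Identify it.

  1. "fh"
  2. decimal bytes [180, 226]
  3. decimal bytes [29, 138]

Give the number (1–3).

Key hex bytes 15 2d 08 5f is exactly B = 4 bytes: K' = 15 2d 08 5f.
K' ⊕ ipad = 23 1b 3e 69; K' ⊕ opad = 49 71 54 03.
m1: inner = H(23 1b 3e 69 66 68) = b3; tag = H(49 71 54 03 b3) = c4
m2: inner = H(23 1b 3e 69 b4 e2) = 7b; tag = H(49 71 54 03 7b) = 8c ← matches
m3: inner = H(23 1b 3e 69 1d 8a) = 8c; tag = H(49 71 54 03 8c) = 9d

2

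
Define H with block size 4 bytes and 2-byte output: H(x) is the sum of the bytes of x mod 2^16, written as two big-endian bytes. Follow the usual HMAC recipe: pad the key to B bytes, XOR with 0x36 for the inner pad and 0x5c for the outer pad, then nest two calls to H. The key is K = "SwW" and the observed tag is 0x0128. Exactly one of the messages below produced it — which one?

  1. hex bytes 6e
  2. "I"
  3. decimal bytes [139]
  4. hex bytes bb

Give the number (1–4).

Key "SwW" = 53 77 57 is 3 bytes ≤ B = 4; zero-pad to 4 bytes: K' = 53 77 57 00.
K' ⊕ ipad = 65 41 61 36; K' ⊕ opad = 0f 2b 0b 5c.
m1: inner = H(65 41 61 36 6e) = 01 ab; tag = H(0f 2b 0b 5c 01 ab) = 014d
m2: inner = H(65 41 61 36 49) = 01 86; tag = H(0f 2b 0b 5c 01 86) = 0128 ← matches
m3: inner = H(65 41 61 36 8b) = 01 c8; tag = H(0f 2b 0b 5c 01 c8) = 016a
m4: inner = H(65 41 61 36 bb) = 01 f8; tag = H(0f 2b 0b 5c 01 f8) = 019a

2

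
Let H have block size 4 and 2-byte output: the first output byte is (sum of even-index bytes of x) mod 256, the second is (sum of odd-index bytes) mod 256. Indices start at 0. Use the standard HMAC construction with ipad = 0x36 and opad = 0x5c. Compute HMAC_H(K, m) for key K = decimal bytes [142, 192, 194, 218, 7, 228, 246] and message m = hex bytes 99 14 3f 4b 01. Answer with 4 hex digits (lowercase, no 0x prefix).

Key decimal bytes [142, 192, 194, 218, 7, 228, 246] = 8e c0 c2 da 07 e4 f6 is 7 bytes > B = 4, so hash it first: H(key) = 4d 7e, then zero-pad to 4 bytes: K' = 4d 7e 00 00.
K' ⊕ ipad = 7b 48 36 36.  K' ⊕ opad = 11 22 5c 5c.
Inner input = (K'⊕ipad) ∥ m = 7b 48 36 36 ∥ 99 14 3f 4b 01.
Inner hash: even-index sum = 394 mod 256 = 138; odd-index sum = 221 mod 256 = 221 → 8a dd.
Outer input = (K'⊕opad) ∥ inner = 11 22 5c 5c ∥ 8a dd.
Outer hash (tag): even-index sum = 247 mod 256 = 247; odd-index sum = 347 mod 256 = 91 → f7 5b.

f75b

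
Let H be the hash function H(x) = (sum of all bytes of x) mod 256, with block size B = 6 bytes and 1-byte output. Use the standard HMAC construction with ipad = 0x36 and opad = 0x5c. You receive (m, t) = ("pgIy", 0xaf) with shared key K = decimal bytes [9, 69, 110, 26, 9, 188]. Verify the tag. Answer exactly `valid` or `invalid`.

invalid

Key decimal bytes [9, 69, 110, 26, 9, 188] = 09 45 6e 1a 09 bc is exactly B = 6 bytes: K' = 09 45 6e 1a 09 bc.
K' ⊕ ipad = 3f 73 58 2c 3f 8a; K' ⊕ opad = 55 19 32 46 55 e0.
Inner hash: sum = 63+115+88+44+63+138+112+103+73+121 = 920; mod 256 = 152 → 98.
Outer hash (recomputed tag): sum = 85+25+50+70+85+224+152 = 691; mod 256 = 179 → b3.
Recomputed tag = b3; claimed = af → mismatch.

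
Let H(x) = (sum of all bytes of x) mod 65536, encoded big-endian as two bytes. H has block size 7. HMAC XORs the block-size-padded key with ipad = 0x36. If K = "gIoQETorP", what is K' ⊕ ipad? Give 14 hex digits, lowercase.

350c3636363636

Key "gIoQETorP" = 67 49 6f 51 45 54 6f 72 50 is 9 bytes > B = 7, so hash it first: H(key) = 03 3a, then zero-pad to 7 bytes: K' = 03 3a 00 00 00 00 00.
XOR each byte with 0x36: 03⊕36=35, 3a⊕36=0c, 00⊕36=36, 00⊕36=36, 00⊕36=36, 00⊕36=36, 00⊕36=36.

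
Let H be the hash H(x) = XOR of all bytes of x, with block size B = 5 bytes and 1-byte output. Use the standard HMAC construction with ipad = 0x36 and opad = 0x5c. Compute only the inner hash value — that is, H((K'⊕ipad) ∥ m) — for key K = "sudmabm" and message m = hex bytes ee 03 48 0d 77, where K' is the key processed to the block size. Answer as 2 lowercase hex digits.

Key "sudmabm" = 73 75 64 6d 61 62 6d is 7 bytes > B = 5, so hash it first: H(key) = 61, then zero-pad to 5 bytes: K' = 61 00 00 00 00.
K' ⊕ ipad = 57 36 36 36 36.
Inner input = 57 36 36 36 36 ∥ ee 03 48 0d 77.
Inner hash: XOR 57⊕36⊕36⊕36⊕36⊕ee⊕03⊕48⊕0d⊕77 = 88.

88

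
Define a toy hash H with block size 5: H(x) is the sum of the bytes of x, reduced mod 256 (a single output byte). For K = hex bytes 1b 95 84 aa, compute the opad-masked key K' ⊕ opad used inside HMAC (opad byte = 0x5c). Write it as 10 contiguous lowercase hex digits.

Key hex bytes 1b 95 84 aa is 4 bytes ≤ B = 5; zero-pad to 5 bytes: K' = 1b 95 84 aa 00.
XOR each byte with 0x5c: 1b⊕5c=47, 95⊕5c=c9, 84⊕5c=d8, aa⊕5c=f6, 00⊕5c=5c.

47c9d8f65c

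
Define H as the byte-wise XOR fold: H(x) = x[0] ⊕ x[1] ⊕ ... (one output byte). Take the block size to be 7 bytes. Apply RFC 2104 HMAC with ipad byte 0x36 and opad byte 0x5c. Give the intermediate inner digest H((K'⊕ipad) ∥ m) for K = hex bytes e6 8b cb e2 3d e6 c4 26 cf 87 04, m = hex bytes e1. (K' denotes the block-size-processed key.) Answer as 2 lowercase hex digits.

Key hex bytes e6 8b cb e2 3d e6 c4 26 cf 87 04 is 11 bytes > B = 7, so hash it first: H(key) = 31, then zero-pad to 7 bytes: K' = 31 00 00 00 00 00 00.
K' ⊕ ipad = 07 36 36 36 36 36 36.
Inner input = 07 36 36 36 36 36 36 ∥ e1.
Inner hash: XOR 07⊕36⊕36⊕36⊕36⊕36⊕36⊕e1 = e6.

e6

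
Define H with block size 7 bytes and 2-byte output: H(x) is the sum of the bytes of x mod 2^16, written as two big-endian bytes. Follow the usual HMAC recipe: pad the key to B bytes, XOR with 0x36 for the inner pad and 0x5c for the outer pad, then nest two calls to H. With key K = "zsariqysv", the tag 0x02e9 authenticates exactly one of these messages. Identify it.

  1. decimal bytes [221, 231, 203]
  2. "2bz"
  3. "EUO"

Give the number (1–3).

Key "zsariqysv" = 7a 73 61 72 69 71 79 73 76 is 9 bytes > B = 7, so hash it first: H(key) = 03 fc, then zero-pad to 7 bytes: K' = 03 fc 00 00 00 00 00.
K' ⊕ ipad = 35 ca 36 36 36 36 36; K' ⊕ opad = 5f a0 5c 5c 5c 5c 5c.
m1: inner = H(35 ca 36 36 36 36 36 dd e7 cb) = 04 9c; tag = H(5f a0 5c 5c 5c 5c 5c 04 9c) = 036b
m2: inner = H(35 ca 36 36 36 36 36 32 62 7a) = 03 1b; tag = H(5f a0 5c 5c 5c 5c 5c 03 1b) = 02e9 ← matches
m3: inner = H(35 ca 36 36 36 36 36 45 55 4f) = 02 f6; tag = H(5f a0 5c 5c 5c 5c 5c 02 f6) = 03c3

2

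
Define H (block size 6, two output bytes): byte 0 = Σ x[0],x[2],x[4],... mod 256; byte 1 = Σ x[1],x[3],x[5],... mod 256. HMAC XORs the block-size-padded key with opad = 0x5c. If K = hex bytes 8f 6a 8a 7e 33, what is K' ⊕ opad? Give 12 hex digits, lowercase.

d336d6226f5c

Key hex bytes 8f 6a 8a 7e 33 is 5 bytes ≤ B = 6; zero-pad to 6 bytes: K' = 8f 6a 8a 7e 33 00.
XOR each byte with 0x5c: 8f⊕5c=d3, 6a⊕5c=36, 8a⊕5c=d6, 7e⊕5c=22, 33⊕5c=6f, 00⊕5c=5c.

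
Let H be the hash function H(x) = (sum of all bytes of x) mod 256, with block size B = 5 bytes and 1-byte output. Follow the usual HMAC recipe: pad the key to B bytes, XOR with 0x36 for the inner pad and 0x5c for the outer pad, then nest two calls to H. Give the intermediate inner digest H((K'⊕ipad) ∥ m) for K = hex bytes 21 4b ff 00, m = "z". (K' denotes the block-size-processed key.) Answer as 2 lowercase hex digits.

Key hex bytes 21 4b ff 00 is 4 bytes ≤ B = 5; zero-pad to 5 bytes: K' = 21 4b ff 00 00.
K' ⊕ ipad = 17 7d c9 36 36.
Inner input = 17 7d c9 36 36 ∥ 7a.
Inner hash: sum = 23+125+201+54+54+122 = 579; mod 256 = 67 → 43.

43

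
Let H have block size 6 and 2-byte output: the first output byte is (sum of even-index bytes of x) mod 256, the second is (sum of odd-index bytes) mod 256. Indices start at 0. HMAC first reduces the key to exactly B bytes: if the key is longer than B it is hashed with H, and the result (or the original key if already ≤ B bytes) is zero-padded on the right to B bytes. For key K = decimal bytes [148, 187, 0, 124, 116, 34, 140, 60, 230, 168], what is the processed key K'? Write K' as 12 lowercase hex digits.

|K| = 10 > B = 6, so first hash the key.
H(K): even-index sum = 634 mod 256 = 122; odd-index sum = 573 mod 256 = 61 → 7a 3d.
Zero-pad H(K) = 7a 3d to 6 bytes: K' = 7a 3d 00 00 00 00.

7a3d00000000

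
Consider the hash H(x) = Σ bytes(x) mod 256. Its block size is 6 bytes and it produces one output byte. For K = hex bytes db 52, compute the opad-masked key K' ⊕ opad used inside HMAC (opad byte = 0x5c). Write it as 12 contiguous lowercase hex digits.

Key hex bytes db 52 is 2 bytes ≤ B = 6; zero-pad to 6 bytes: K' = db 52 00 00 00 00.
XOR each byte with 0x5c: db⊕5c=87, 52⊕5c=0e, 00⊕5c=5c, 00⊕5c=5c, 00⊕5c=5c, 00⊕5c=5c.

870e5c5c5c5c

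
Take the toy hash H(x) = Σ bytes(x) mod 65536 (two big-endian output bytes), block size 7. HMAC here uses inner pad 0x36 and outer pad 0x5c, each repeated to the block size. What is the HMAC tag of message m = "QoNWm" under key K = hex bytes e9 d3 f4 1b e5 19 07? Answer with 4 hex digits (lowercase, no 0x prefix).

Key hex bytes e9 d3 f4 1b e5 19 07 is exactly B = 7 bytes: K' = e9 d3 f4 1b e5 19 07.
K' ⊕ ipad = df e5 c2 2d d3 2f 31.  K' ⊕ opad = b5 8f a8 47 b9 45 5b.
Inner input = (K'⊕ipad) ∥ m = df e5 c2 2d d3 2f 31 ∥ 51 6f 4e 57 6d.
Inner hash: sum = 223+229+194+45+211+47+49+81+111+78+87+109 = 1464 → 05 b8.
Outer input = (K'⊕opad) ∥ inner = b5 8f a8 47 b9 45 5b ∥ 05 b8.
Outer hash (tag): sum = 181+143+168+71+185+69+91+5+184 = 1097 → 04 49.

0449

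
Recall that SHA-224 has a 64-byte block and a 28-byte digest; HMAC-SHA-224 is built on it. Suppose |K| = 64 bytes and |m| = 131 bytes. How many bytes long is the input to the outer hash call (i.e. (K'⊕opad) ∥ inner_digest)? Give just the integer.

92

Key is 64 ≤ 64 bytes, zero-padded: |K'| = 64.
Outer input = (K'⊕opad) ∥ H(inner) → 64 + 28 = 92 bytes.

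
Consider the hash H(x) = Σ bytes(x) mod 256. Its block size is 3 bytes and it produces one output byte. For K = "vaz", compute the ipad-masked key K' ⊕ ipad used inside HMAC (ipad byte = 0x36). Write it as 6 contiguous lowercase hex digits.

40574c

Key "vaz" = 76 61 7a is exactly B = 3 bytes: K' = 76 61 7a.
XOR each byte with 0x36: 76⊕36=40, 61⊕36=57, 7a⊕36=4c.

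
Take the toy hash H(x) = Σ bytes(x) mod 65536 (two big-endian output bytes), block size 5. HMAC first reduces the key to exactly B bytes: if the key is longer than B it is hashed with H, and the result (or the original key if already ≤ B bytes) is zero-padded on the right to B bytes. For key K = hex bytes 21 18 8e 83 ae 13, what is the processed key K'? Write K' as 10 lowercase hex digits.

|K| = 6 > B = 5, so first hash the key.
H(K): sum = 33+24+142+131+174+19 = 523 → 02 0b.
Zero-pad H(K) = 02 0b to 5 bytes: K' = 02 0b 00 00 00.

020b000000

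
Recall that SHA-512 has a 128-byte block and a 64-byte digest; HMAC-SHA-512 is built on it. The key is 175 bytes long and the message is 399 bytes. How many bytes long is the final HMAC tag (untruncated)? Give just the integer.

64

The tag is one SHA-512 digest: 64 bytes.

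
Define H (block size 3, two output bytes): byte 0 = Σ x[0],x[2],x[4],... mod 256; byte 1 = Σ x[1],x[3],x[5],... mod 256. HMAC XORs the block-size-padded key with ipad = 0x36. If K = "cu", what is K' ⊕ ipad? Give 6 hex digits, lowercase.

Key "cu" = 63 75 is 2 bytes ≤ B = 3; zero-pad to 3 bytes: K' = 63 75 00.
XOR each byte with 0x36: 63⊕36=55, 75⊕36=43, 00⊕36=36.

554336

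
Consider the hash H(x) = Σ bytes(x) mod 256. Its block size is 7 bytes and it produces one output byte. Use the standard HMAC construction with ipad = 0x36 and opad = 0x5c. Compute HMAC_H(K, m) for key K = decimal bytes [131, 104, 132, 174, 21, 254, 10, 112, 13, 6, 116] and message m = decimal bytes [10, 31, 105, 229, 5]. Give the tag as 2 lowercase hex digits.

Key decimal bytes [131, 104, 132, 174, 21, 254, 10, 112, 13, 6, 116] = 83 68 84 ae 15 fe 0a 70 0d 06 74 is 11 bytes > B = 7, so hash it first: H(key) = 31, then zero-pad to 7 bytes: K' = 31 00 00 00 00 00 00.
K' ⊕ ipad = 07 36 36 36 36 36 36.  K' ⊕ opad = 6d 5c 5c 5c 5c 5c 5c.
Inner input = (K'⊕ipad) ∥ m = 07 36 36 36 36 36 36 ∥ 0a 1f 69 e5 05.
Inner hash: sum = 7+54+54+54+54+54+54+10+31+105+229+5 = 711; mod 256 = 199 → c7.
Outer input = (K'⊕opad) ∥ inner = 6d 5c 5c 5c 5c 5c 5c ∥ c7.
Outer hash (tag): sum = 109+92+92+92+92+92+92+199 = 860; mod 256 = 92 → 5c.

5c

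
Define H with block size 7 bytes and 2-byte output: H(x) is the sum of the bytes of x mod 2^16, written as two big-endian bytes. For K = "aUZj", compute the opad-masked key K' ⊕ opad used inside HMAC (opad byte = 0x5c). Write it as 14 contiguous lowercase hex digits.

Key "aUZj" = 61 55 5a 6a is 4 bytes ≤ B = 7; zero-pad to 7 bytes: K' = 61 55 5a 6a 00 00 00.
XOR each byte with 0x5c: 61⊕5c=3d, 55⊕5c=09, 5a⊕5c=06, 6a⊕5c=36, 00⊕5c=5c, 00⊕5c=5c, 00⊕5c=5c.

3d0906365c5c5c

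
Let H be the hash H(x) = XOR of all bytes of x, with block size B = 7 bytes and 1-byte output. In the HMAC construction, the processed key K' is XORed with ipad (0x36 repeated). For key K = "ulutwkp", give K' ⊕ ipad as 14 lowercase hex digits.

Key "ulutwkp" = 75 6c 75 74 77 6b 70 is exactly B = 7 bytes: K' = 75 6c 75 74 77 6b 70.
XOR each byte with 0x36: 75⊕36=43, 6c⊕36=5a, 75⊕36=43, 74⊕36=42, 77⊕36=41, 6b⊕36=5d, 70⊕36=46.

435a4342415d46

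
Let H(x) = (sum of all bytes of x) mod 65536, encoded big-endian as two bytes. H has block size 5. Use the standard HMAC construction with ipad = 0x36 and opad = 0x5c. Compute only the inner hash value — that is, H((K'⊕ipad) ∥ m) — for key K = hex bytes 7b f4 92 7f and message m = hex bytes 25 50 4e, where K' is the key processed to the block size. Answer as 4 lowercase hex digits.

Key hex bytes 7b f4 92 7f is 4 bytes ≤ B = 5; zero-pad to 5 bytes: K' = 7b f4 92 7f 00.
K' ⊕ ipad = 4d c2 a4 49 36.
Inner input = 4d c2 a4 49 36 ∥ 25 50 4e.
Inner hash: sum = 77+194+164+73+54+37+80+78 = 757 → 02 f5.

02f5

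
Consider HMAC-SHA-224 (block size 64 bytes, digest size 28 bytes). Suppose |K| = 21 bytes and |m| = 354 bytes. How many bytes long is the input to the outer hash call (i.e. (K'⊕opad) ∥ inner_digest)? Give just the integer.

Key is 21 ≤ 64 bytes, zero-padded: |K'| = 64.
Outer input = (K'⊕opad) ∥ H(inner) → 64 + 28 = 92 bytes.

92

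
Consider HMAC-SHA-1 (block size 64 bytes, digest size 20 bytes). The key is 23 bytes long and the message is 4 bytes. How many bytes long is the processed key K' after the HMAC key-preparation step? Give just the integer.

64

Key is 23 ≤ 64 bytes, zero-padded: |K'| = 64.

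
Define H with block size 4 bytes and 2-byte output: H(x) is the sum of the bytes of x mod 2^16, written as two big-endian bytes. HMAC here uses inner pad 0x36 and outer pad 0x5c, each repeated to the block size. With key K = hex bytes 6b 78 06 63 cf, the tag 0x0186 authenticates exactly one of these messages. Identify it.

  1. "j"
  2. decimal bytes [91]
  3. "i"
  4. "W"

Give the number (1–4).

Key hex bytes 6b 78 06 63 cf is 5 bytes > B = 4, so hash it first: H(key) = 02 1b, then zero-pad to 4 bytes: K' = 02 1b 00 00.
K' ⊕ ipad = 34 2d 36 36; K' ⊕ opad = 5e 47 5c 5c.
m1: inner = H(34 2d 36 36 6a) = 01 37; tag = H(5e 47 5c 5c 01 37) = 0195
m2: inner = H(34 2d 36 36 5b) = 01 28; tag = H(5e 47 5c 5c 01 28) = 0186 ← matches
m3: inner = H(34 2d 36 36 69) = 01 36; tag = H(5e 47 5c 5c 01 36) = 0194
m4: inner = H(34 2d 36 36 57) = 01 24; tag = H(5e 47 5c 5c 01 24) = 0182

2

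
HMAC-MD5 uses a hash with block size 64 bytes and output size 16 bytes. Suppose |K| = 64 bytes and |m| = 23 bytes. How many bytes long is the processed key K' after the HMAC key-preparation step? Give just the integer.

Key is 64 ≤ 64 bytes, zero-padded: |K'| = 64.

64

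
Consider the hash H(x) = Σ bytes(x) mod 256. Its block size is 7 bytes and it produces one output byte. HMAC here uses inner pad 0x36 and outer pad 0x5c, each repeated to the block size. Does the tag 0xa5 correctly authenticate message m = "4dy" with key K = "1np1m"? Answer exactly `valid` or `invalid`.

Key "1np1m" = 31 6e 70 31 6d is 5 bytes ≤ B = 7; zero-pad to 7 bytes: K' = 31 6e 70 31 6d 00 00.
K' ⊕ ipad = 07 58 46 07 5b 36 36; K' ⊕ opad = 6d 32 2c 6d 31 5c 5c.
Inner hash: sum = 7+88+70+7+91+54+54+52+100+121 = 644; mod 256 = 132 → 84.
Outer hash (recomputed tag): sum = 109+50+44+109+49+92+92+132 = 677; mod 256 = 165 → a5.
Recomputed tag = a5; claimed = a5 → match.

valid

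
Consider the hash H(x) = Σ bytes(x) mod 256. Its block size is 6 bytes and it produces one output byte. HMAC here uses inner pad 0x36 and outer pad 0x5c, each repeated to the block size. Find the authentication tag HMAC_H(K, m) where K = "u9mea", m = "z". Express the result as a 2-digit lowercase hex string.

98

Key "u9mea" = 75 39 6d 65 61 is 5 bytes ≤ B = 6; zero-pad to 6 bytes: K' = 75 39 6d 65 61 00.
K' ⊕ ipad = 43 0f 5b 53 57 36.  K' ⊕ opad = 29 65 31 39 3d 5c.
Inner input = (K'⊕ipad) ∥ m = 43 0f 5b 53 57 36 ∥ 7a.
Inner hash: sum = 67+15+91+83+87+54+122 = 519; mod 256 = 7 → 07.
Outer input = (K'⊕opad) ∥ inner = 29 65 31 39 3d 5c ∥ 07.
Outer hash (tag): sum = 41+101+49+57+61+92+7 = 408; mod 256 = 152 → 98.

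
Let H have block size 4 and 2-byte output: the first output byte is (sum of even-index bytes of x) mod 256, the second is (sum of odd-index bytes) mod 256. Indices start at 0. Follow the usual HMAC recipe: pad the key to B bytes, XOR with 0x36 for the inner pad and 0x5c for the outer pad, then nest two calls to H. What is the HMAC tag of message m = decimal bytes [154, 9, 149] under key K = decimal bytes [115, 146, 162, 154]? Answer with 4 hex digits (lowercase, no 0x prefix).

Key decimal bytes [115, 146, 162, 154] = 73 92 a2 9a is exactly B = 4 bytes: K' = 73 92 a2 9a.
K' ⊕ ipad = 45 a4 94 ac.  K' ⊕ opad = 2f ce fe c6.
Inner input = (K'⊕ipad) ∥ m = 45 a4 94 ac ∥ 9a 09 95.
Inner hash: even-index sum = 520 mod 256 = 8; odd-index sum = 345 mod 256 = 89 → 08 59.
Outer input = (K'⊕opad) ∥ inner = 2f ce fe c6 ∥ 08 59.
Outer hash (tag): even-index sum = 309 mod 256 = 53; odd-index sum = 493 mod 256 = 237 → 35 ed.

35ed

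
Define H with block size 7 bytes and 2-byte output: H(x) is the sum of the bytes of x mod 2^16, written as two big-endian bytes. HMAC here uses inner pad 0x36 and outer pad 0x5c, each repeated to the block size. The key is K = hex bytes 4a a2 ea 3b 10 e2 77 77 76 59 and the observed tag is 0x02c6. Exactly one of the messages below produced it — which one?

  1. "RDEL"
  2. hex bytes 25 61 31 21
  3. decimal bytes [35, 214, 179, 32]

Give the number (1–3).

Key hex bytes 4a a2 ea 3b 10 e2 77 77 76 59 is 10 bytes > B = 7, so hash it first: H(key) = 04 c0, then zero-pad to 7 bytes: K' = 04 c0 00 00 00 00 00.
K' ⊕ ipad = 32 f6 36 36 36 36 36; K' ⊕ opad = 58 9c 5c 5c 5c 5c 5c.
m1: inner = H(32 f6 36 36 36 36 36 52 44 45 4c) = 03 5d; tag = H(58 9c 5c 5c 5c 5c 5c 03 5d) = 0320
m2: inner = H(32 f6 36 36 36 36 36 25 61 31 21) = 03 0e; tag = H(58 9c 5c 5c 5c 5c 5c 03 0e) = 02d1
m3: inner = H(32 f6 36 36 36 36 36 23 d6 b3 20) = 04 02; tag = H(58 9c 5c 5c 5c 5c 5c 04 02) = 02c6 ← matches

3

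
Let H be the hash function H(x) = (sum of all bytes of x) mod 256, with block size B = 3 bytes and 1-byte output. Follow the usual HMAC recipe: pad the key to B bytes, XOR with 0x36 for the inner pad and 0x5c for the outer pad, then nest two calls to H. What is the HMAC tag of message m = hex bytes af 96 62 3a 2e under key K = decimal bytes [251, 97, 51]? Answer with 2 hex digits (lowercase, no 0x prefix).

8b

Key decimal bytes [251, 97, 51] = fb 61 33 is exactly B = 3 bytes: K' = fb 61 33.
K' ⊕ ipad = cd 57 05.  K' ⊕ opad = a7 3d 6f.
Inner input = (K'⊕ipad) ∥ m = cd 57 05 ∥ af 96 62 3a 2e.
Inner hash: sum = 205+87+5+175+150+98+58+46 = 824; mod 256 = 56 → 38.
Outer input = (K'⊕opad) ∥ inner = a7 3d 6f ∥ 38.
Outer hash (tag): sum = 167+61+111+56 = 395; mod 256 = 139 → 8b.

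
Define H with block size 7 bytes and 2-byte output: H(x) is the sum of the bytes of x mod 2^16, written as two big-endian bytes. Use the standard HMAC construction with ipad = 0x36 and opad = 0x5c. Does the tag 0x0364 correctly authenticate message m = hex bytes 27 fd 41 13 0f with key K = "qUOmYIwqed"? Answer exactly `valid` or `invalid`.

Key "qUOmYIwqed" = 71 55 4f 6d 59 49 77 71 65 64 is 10 bytes > B = 7, so hash it first: H(key) = 03 d5, then zero-pad to 7 bytes: K' = 03 d5 00 00 00 00 00.
K' ⊕ ipad = 35 e3 36 36 36 36 36; K' ⊕ opad = 5f 89 5c 5c 5c 5c 5c.
Inner hash: sum = 53+227+54+54+54+54+54+39+253+65+19+15 = 941 → 03 ad.
Outer hash (recomputed tag): sum = 95+137+92+92+92+92+92+3+173 = 868 → 03 64.
Recomputed tag = 0364; claimed = 0364 → match.

valid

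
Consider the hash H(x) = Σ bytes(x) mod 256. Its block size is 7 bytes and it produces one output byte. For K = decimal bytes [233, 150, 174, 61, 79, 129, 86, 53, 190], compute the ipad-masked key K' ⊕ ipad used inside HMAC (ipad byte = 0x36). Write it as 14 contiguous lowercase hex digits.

Key decimal bytes [233, 150, 174, 61, 79, 129, 86, 53, 190] = e9 96 ae 3d 4f 81 56 35 be is 9 bytes > B = 7, so hash it first: H(key) = 83, then zero-pad to 7 bytes: K' = 83 00 00 00 00 00 00.
XOR each byte with 0x36: 83⊕36=b5, 00⊕36=36, 00⊕36=36, 00⊕36=36, 00⊕36=36, 00⊕36=36, 00⊕36=36.

b5363636363636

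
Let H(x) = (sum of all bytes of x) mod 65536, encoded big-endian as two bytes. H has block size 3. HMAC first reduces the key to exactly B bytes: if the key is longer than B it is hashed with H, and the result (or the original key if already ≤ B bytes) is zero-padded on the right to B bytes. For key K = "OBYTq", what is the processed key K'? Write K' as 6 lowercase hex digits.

01af00

|K| = 5 > B = 3, so first hash the key.
H(K): sum = 79+66+89+84+113 = 431 → 01 af.
Zero-pad H(K) = 01 af to 3 bytes: K' = 01 af 00.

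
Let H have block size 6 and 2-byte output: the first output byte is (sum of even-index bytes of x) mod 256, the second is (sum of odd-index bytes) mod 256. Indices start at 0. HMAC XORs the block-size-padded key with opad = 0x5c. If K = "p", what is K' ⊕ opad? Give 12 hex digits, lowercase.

Key "p" = 70 is 1 byte ≤ B = 6; zero-pad to 6 bytes: K' = 70 00 00 00 00 00.
XOR each byte with 0x5c: 70⊕5c=2c, 00⊕5c=5c, 00⊕5c=5c, 00⊕5c=5c, 00⊕5c=5c, 00⊕5c=5c.

2c5c5c5c5c5c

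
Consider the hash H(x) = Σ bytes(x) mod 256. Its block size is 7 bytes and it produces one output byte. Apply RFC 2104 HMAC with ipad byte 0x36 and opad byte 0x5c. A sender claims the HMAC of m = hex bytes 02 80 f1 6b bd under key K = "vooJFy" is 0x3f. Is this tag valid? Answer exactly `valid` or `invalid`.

valid

Key "vooJFy" = 76 6f 6f 4a 46 79 is 6 bytes ≤ B = 7; zero-pad to 7 bytes: K' = 76 6f 6f 4a 46 79 00.
K' ⊕ ipad = 40 59 59 7c 70 4f 36; K' ⊕ opad = 2a 33 33 16 1a 25 5c.
Inner hash: sum = 64+89+89+124+112+79+54+2+128+241+107+189 = 1278; mod 256 = 254 → fe.
Outer hash (recomputed tag): sum = 42+51+51+22+26+37+92+254 = 575; mod 256 = 63 → 3f.
Recomputed tag = 3f; claimed = 3f → match.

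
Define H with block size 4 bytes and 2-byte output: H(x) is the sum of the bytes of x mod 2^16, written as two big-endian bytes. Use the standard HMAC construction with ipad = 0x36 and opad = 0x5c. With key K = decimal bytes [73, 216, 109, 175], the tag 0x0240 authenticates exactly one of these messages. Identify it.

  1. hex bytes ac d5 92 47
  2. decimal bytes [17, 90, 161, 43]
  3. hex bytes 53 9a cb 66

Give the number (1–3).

Key decimal bytes [73, 216, 109, 175] = 49 d8 6d af is exactly B = 4 bytes: K' = 49 d8 6d af.
K' ⊕ ipad = 7f ee 5b 99; K' ⊕ opad = 15 84 31 f3.
m1: inner = H(7f ee 5b 99 ac d5 92 47) = 04 bb; tag = H(15 84 31 f3 04 bb) = 027c
m2: inner = H(7f ee 5b 99 11 5a a1 2b) = 03 98; tag = H(15 84 31 f3 03 98) = 0258
m3: inner = H(7f ee 5b 99 53 9a cb 66) = 04 7f; tag = H(15 84 31 f3 04 7f) = 0240 ← matches

3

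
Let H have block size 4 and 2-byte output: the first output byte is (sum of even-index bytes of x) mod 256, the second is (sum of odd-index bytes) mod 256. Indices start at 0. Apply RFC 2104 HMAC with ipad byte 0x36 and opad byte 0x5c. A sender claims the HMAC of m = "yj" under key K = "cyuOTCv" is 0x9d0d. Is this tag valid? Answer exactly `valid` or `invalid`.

invalid

Key "cyuOTCv" = 63 79 75 4f 54 43 76 is 7 bytes > B = 4, so hash it first: H(key) = a2 0b, then zero-pad to 4 bytes: K' = a2 0b 00 00.
K' ⊕ ipad = 94 3d 36 36; K' ⊕ opad = fe 57 5c 5c.
Inner hash: even-index sum = 323 mod 256 = 67; odd-index sum = 221 mod 256 = 221 → 43 dd.
Outer hash (recomputed tag): even-index sum = 413 mod 256 = 157; odd-index sum = 400 mod 256 = 144 → 9d 90.
Recomputed tag = 9d90; claimed = 9d0d → mismatch.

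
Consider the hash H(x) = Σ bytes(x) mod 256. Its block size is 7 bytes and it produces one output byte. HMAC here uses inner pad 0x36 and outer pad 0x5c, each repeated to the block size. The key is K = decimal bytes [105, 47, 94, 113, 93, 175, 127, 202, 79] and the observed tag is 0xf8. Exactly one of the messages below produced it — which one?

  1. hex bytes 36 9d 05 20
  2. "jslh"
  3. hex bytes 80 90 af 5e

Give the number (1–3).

Key decimal bytes [105, 47, 94, 113, 93, 175, 127, 202, 79] = 69 2f 5e 71 5d af 7f ca 4f is 9 bytes > B = 7, so hash it first: H(key) = 0b, then zero-pad to 7 bytes: K' = 0b 00 00 00 00 00 00.
K' ⊕ ipad = 3d 36 36 36 36 36 36; K' ⊕ opad = 57 5c 5c 5c 5c 5c 5c.
m1: inner = H(3d 36 36 36 36 36 36 36 9d 05 20) = 79; tag = H(57 5c 5c 5c 5c 5c 5c 79) = f8 ← matches
m2: inner = H(3d 36 36 36 36 36 36 6a 73 6c 68) = 32; tag = H(57 5c 5c 5c 5c 5c 5c 32) = b1
m3: inner = H(3d 36 36 36 36 36 36 80 90 af 5e) = 9e; tag = H(57 5c 5c 5c 5c 5c 5c 9e) = 1d

1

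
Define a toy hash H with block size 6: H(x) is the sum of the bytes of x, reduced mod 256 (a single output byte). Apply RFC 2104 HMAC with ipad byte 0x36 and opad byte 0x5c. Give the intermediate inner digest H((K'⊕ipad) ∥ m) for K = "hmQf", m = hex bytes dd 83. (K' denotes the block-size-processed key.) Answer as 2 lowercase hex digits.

3c

Key "hmQf" = 68 6d 51 66 is 4 bytes ≤ B = 6; zero-pad to 6 bytes: K' = 68 6d 51 66 00 00.
K' ⊕ ipad = 5e 5b 67 50 36 36.
Inner input = 5e 5b 67 50 36 36 ∥ dd 83.
Inner hash: sum = 94+91+103+80+54+54+221+131 = 828; mod 256 = 60 → 3c.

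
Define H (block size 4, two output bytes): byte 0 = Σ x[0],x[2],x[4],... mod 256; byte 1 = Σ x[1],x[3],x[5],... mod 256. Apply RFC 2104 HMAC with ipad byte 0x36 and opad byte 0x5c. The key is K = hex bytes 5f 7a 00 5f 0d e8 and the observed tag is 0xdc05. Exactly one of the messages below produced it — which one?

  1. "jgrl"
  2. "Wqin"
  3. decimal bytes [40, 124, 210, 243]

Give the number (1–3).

Key hex bytes 5f 7a 00 5f 0d e8 is 6 bytes > B = 4, so hash it first: H(key) = 6c c1, then zero-pad to 4 bytes: K' = 6c c1 00 00.
K' ⊕ ipad = 5a f7 36 36; K' ⊕ opad = 30 9d 5c 5c.
m1: inner = H(5a f7 36 36 6a 67 72 6c) = 6c 00; tag = H(30 9d 5c 5c 6c 00) = f8f9
m2: inner = H(5a f7 36 36 57 71 69 6e) = 50 0c; tag = H(30 9d 5c 5c 50 0c) = dc05 ← matches
m3: inner = H(5a f7 36 36 28 7c d2 f3) = 8a 9c; tag = H(30 9d 5c 5c 8a 9c) = 1695

2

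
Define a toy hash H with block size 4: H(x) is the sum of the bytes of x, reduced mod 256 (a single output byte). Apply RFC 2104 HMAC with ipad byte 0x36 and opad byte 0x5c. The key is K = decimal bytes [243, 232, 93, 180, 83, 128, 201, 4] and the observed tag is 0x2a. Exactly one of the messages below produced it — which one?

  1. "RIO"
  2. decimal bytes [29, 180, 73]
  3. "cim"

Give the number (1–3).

1

Key decimal bytes [243, 232, 93, 180, 83, 128, 201, 4] = f3 e8 5d b4 53 80 c9 04 is 8 bytes > B = 4, so hash it first: H(key) = 8c, then zero-pad to 4 bytes: K' = 8c 00 00 00.
K' ⊕ ipad = ba 36 36 36; K' ⊕ opad = d0 5c 5c 5c.
m1: inner = H(ba 36 36 36 52 49 4f) = 46; tag = H(d0 5c 5c 5c 46) = 2a ← matches
m2: inner = H(ba 36 36 36 1d b4 49) = 76; tag = H(d0 5c 5c 5c 76) = 5a
m3: inner = H(ba 36 36 36 63 69 6d) = 95; tag = H(d0 5c 5c 5c 95) = 79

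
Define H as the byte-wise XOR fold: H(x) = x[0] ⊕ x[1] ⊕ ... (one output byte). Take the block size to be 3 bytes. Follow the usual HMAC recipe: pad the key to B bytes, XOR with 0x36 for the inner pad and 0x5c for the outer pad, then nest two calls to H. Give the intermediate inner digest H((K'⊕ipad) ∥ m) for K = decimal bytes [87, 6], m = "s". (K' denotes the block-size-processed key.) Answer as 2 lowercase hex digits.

14

Key decimal bytes [87, 6] = 57 06 is 2 bytes ≤ B = 3; zero-pad to 3 bytes: K' = 57 06 00.
K' ⊕ ipad = 61 30 36.
Inner input = 61 30 36 ∥ 73.
Inner hash: XOR 61⊕30⊕36⊕73 = 14.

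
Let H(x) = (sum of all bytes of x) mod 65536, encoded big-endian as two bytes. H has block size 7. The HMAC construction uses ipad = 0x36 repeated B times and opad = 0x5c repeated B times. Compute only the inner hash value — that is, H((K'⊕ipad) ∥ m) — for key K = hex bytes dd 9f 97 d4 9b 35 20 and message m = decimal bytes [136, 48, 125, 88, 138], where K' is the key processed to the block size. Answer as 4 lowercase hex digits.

05f4

Key hex bytes dd 9f 97 d4 9b 35 20 is exactly B = 7 bytes: K' = dd 9f 97 d4 9b 35 20.
K' ⊕ ipad = eb a9 a1 e2 ad 03 16.
Inner input = eb a9 a1 e2 ad 03 16 ∥ 88 30 7d 58 8a.
Inner hash: sum = 235+169+161+226+173+3+22+136+48+125+88+138 = 1524 → 05 f4.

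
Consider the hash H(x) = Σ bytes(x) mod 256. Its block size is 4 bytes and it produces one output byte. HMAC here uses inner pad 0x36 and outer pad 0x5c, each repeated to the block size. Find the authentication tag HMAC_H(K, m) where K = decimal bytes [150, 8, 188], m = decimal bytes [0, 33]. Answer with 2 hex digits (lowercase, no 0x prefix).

19

Key decimal bytes [150, 8, 188] = 96 08 bc is 3 bytes ≤ B = 4; zero-pad to 4 bytes: K' = 96 08 bc 00.
K' ⊕ ipad = a0 3e 8a 36.  K' ⊕ opad = ca 54 e0 5c.
Inner input = (K'⊕ipad) ∥ m = a0 3e 8a 36 ∥ 00 21.
Inner hash: sum = 160+62+138+54+0+33 = 447; mod 256 = 191 → bf.
Outer input = (K'⊕opad) ∥ inner = ca 54 e0 5c ∥ bf.
Outer hash (tag): sum = 202+84+224+92+191 = 793; mod 256 = 25 → 19.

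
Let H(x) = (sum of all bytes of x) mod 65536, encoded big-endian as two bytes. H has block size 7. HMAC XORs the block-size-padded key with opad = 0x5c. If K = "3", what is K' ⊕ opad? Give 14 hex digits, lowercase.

Key "3" = 33 is 1 byte ≤ B = 7; zero-pad to 7 bytes: K' = 33 00 00 00 00 00 00.
XOR each byte with 0x5c: 33⊕5c=6f, 00⊕5c=5c, 00⊕5c=5c, 00⊕5c=5c, 00⊕5c=5c, 00⊕5c=5c, 00⊕5c=5c.

6f5c5c5c5c5c5c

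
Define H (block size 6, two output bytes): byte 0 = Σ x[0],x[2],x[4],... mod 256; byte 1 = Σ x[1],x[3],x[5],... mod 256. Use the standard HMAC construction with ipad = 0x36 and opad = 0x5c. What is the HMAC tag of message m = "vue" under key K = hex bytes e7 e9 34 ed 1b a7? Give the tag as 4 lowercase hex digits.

4521

Key hex bytes e7 e9 34 ed 1b a7 is exactly B = 6 bytes: K' = e7 e9 34 ed 1b a7.
K' ⊕ ipad = d1 df 02 db 2d 91.  K' ⊕ opad = bb b5 68 b1 47 fb.
Inner input = (K'⊕ipad) ∥ m = d1 df 02 db 2d 91 ∥ 76 75 65.
Inner hash: even-index sum = 475 mod 256 = 219; odd-index sum = 704 mod 256 = 192 → db c0.
Outer input = (K'⊕opad) ∥ inner = bb b5 68 b1 47 fb ∥ db c0.
Outer hash (tag): even-index sum = 581 mod 256 = 69; odd-index sum = 801 mod 256 = 33 → 45 21.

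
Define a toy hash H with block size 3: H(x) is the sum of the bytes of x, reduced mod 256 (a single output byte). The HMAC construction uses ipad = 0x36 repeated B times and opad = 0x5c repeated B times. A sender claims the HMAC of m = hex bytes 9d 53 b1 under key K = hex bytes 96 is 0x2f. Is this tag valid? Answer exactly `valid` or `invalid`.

Key hex bytes 96 is 1 byte ≤ B = 3; zero-pad to 3 bytes: K' = 96 00 00.
K' ⊕ ipad = a0 36 36; K' ⊕ opad = ca 5c 5c.
Inner hash: sum = 160+54+54+157+83+177 = 685; mod 256 = 173 → ad.
Outer hash (recomputed tag): sum = 202+92+92+173 = 559; mod 256 = 47 → 2f.
Recomputed tag = 2f; claimed = 2f → match.

valid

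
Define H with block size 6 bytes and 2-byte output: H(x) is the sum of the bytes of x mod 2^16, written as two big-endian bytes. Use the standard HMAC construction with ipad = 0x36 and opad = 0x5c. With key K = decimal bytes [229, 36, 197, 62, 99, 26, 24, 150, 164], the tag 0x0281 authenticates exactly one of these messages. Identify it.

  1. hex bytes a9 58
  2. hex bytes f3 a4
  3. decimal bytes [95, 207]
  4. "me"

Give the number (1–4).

Key decimal bytes [229, 36, 197, 62, 99, 26, 24, 150, 164] = e5 24 c5 3e 63 1a 18 96 a4 is 9 bytes > B = 6, so hash it first: H(key) = 03 db, then zero-pad to 6 bytes: K' = 03 db 00 00 00 00.
K' ⊕ ipad = 35 ed 36 36 36 36; K' ⊕ opad = 5f 87 5c 5c 5c 5c.
m1: inner = H(35 ed 36 36 36 36 a9 58) = 02 fb; tag = H(5f 87 5c 5c 5c 5c 02 fb) = 0353
m2: inner = H(35 ed 36 36 36 36 f3 a4) = 03 91; tag = H(5f 87 5c 5c 5c 5c 03 91) = 02ea
m3: inner = H(35 ed 36 36 36 36 5f cf) = 03 28; tag = H(5f 87 5c 5c 5c 5c 03 28) = 0281 ← matches
m4: inner = H(35 ed 36 36 36 36 6d 65) = 02 cc; tag = H(5f 87 5c 5c 5c 5c 02 cc) = 0324

3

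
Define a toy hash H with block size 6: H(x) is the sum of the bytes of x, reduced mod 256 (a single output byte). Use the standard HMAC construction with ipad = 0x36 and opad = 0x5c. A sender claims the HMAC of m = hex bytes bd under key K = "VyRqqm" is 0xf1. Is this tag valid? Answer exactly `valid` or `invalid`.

invalid

Key "VyRqqm" = 56 79 52 71 71 6d is exactly B = 6 bytes: K' = 56 79 52 71 71 6d.
K' ⊕ ipad = 60 4f 64 47 47 5b; K' ⊕ opad = 0a 25 0e 2d 2d 31.
Inner hash: sum = 96+79+100+71+71+91+189 = 697; mod 256 = 185 → b9.
Outer hash (recomputed tag): sum = 10+37+14+45+45+49+185 = 385; mod 256 = 129 → 81.
Recomputed tag = 81; claimed = f1 → mismatch.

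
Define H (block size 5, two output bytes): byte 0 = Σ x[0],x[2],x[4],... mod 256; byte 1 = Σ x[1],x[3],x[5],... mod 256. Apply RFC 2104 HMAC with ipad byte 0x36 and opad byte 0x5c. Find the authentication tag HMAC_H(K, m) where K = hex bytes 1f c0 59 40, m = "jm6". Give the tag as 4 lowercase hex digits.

b0f3

Key hex bytes 1f c0 59 40 is 4 bytes ≤ B = 5; zero-pad to 5 bytes: K' = 1f c0 59 40 00.
K' ⊕ ipad = 29 f6 6f 76 36.  K' ⊕ opad = 43 9c 05 1c 5c.
Inner input = (K'⊕ipad) ∥ m = 29 f6 6f 76 36 ∥ 6a 6d 36.
Inner hash: even-index sum = 315 mod 256 = 59; odd-index sum = 524 mod 256 = 12 → 3b 0c.
Outer input = (K'⊕opad) ∥ inner = 43 9c 05 1c 5c ∥ 3b 0c.
Outer hash (tag): even-index sum = 176 mod 256 = 176; odd-index sum = 243 mod 256 = 243 → b0 f3.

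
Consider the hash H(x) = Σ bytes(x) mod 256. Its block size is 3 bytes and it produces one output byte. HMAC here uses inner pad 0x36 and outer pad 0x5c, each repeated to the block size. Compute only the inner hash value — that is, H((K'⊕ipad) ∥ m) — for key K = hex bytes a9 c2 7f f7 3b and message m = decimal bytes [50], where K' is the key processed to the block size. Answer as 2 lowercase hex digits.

c8

Key hex bytes a9 c2 7f f7 3b is 5 bytes > B = 3, so hash it first: H(key) = 1c, then zero-pad to 3 bytes: K' = 1c 00 00.
K' ⊕ ipad = 2a 36 36.
Inner input = 2a 36 36 ∥ 32.
Inner hash: sum = 42+54+54+50 = 200 → c8.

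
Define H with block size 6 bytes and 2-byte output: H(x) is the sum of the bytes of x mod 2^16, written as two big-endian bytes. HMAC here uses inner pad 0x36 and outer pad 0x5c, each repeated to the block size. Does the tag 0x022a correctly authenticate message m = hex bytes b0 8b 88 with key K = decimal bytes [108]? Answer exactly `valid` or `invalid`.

valid

Key decimal bytes [108] = 6c is 1 byte ≤ B = 6; zero-pad to 6 bytes: K' = 6c 00 00 00 00 00.
K' ⊕ ipad = 5a 36 36 36 36 36; K' ⊕ opad = 30 5c 5c 5c 5c 5c.
Inner hash: sum = 90+54+54+54+54+54+176+139+136 = 811 → 03 2b.
Outer hash (recomputed tag): sum = 48+92+92+92+92+92+3+43 = 554 → 02 2a.
Recomputed tag = 022a; claimed = 022a → match.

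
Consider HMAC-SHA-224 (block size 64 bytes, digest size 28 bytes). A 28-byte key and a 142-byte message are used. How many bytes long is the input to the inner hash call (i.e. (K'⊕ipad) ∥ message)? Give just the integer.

206

Key is 28 ≤ 64 bytes, zero-padded: |K'| = 64.
Inner input = (K'⊕ipad) ∥ m → 64 + 142 = 206 bytes.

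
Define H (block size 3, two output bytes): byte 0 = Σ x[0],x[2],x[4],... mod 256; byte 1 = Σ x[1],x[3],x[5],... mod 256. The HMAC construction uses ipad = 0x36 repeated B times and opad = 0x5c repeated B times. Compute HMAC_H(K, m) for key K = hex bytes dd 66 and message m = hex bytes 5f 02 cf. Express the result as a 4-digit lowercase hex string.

Key hex bytes dd 66 is 2 bytes ≤ B = 3; zero-pad to 3 bytes: K' = dd 66 00.
K' ⊕ ipad = eb 50 36.  K' ⊕ opad = 81 3a 5c.
Inner input = (K'⊕ipad) ∥ m = eb 50 36 ∥ 5f 02 cf.
Inner hash: even-index sum = 291 mod 256 = 35; odd-index sum = 382 mod 256 = 126 → 23 7e.
Outer input = (K'⊕opad) ∥ inner = 81 3a 5c ∥ 23 7e.
Outer hash (tag): even-index sum = 347 mod 256 = 91; odd-index sum = 93 mod 256 = 93 → 5b 5d.

5b5d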